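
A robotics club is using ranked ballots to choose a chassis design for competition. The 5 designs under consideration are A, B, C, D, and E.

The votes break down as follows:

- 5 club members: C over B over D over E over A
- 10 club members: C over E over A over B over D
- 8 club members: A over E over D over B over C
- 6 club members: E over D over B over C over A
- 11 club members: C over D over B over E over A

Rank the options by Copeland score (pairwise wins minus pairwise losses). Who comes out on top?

C

Pairwise results:
  A vs B: B wins 22–18.
  A vs C: C wins 32–8.
  A vs D: D wins 22–18.
  A vs E: E wins 32–8.
  B vs C: C wins 26–14.
  B vs D: D wins 25–15.
  B vs E: E wins 24–16.
  C vs D: C wins 26–14.
  C vs E: C wins 26–14.
  D vs E: E wins 24–16.
Copeland scores (wins − losses):
  A: 0 − 4 = -4
  B: 1 − 3 = -2
  C: 4 − 0 = 4
  D: 2 − 2 = 0
  E: 3 − 1 = 2
C has the best Copeland score.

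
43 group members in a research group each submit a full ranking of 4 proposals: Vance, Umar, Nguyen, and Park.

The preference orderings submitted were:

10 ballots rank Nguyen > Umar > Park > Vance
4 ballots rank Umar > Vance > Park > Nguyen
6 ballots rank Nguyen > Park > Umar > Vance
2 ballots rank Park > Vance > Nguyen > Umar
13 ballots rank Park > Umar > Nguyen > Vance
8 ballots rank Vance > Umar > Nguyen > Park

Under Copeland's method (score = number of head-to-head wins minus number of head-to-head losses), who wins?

Pairwise results:
  Vance vs Umar: Umar wins 33–10.
  Vance vs Nguyen: Nguyen wins 29–14.
  Vance vs Park: Park wins 31–12.
  Umar vs Nguyen: Umar wins 25–18.
  Umar vs Park: Umar wins 22–21.
  Nguyen vs Park: Nguyen wins 24–19.
Copeland scores (wins − losses):
  Vance: 0 − 3 = -3
  Umar: 3 − 0 = 3
  Nguyen: 2 − 1 = 1
  Park: 1 − 2 = -1
Umar has the best Copeland score.

Umar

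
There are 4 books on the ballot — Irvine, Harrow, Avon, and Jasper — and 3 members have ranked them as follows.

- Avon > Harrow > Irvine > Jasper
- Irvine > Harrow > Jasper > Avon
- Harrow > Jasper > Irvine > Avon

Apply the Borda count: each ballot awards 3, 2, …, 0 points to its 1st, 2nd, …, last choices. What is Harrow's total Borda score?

Borda scores:
  Irvine: 1 + 3 + 1 = 5
  Harrow: 2 + 2 + 3 = 7
  Avon: 3 + 0 + 0 = 3
  Jasper: 0 + 1 + 2 = 3

7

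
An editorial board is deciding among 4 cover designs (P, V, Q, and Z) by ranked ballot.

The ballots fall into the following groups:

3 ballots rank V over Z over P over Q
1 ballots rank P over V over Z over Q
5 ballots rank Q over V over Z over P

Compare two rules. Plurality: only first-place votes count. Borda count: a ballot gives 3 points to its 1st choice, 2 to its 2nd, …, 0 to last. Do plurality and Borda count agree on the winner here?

Plurality first-place counts: P 1, V 3, Q 5, Z 0 → Q.
Borda totals: P 6, V 21, Q 15, Z 12 → V.
The two rules disagree: plurality picks Q, Borda picks V.

No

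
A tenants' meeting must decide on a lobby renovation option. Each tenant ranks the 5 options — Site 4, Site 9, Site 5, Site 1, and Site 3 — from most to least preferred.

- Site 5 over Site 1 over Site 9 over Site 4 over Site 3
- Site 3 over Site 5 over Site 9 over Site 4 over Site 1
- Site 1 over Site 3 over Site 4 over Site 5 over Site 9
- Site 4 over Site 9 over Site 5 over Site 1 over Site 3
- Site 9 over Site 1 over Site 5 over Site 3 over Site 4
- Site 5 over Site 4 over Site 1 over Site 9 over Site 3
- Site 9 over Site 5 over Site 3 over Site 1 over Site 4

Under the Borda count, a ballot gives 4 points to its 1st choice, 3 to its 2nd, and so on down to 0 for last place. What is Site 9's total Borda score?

Borda scores:
  Site 4: 1 + 1 + 2 + 4 + 0 + 3 + 0 = 11
  Site 9: 2 + 2 + 0 + 3 + 4 + 1 + 4 = 16
  Site 5: 4 + 3 + 1 + 2 + 2 + 4 + 3 = 19
  Site 1: 3 + 0 + 4 + 1 + 3 + 2 + 1 = 14
  Site 3: 0 + 4 + 3 + 0 + 1 + 0 + 2 = 10

16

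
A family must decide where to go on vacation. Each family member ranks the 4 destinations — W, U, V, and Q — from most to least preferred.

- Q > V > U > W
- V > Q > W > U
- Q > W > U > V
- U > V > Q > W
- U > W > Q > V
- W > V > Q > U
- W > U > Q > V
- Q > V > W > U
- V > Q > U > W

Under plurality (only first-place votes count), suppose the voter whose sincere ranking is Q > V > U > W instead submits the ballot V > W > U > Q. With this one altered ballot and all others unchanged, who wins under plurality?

First-place totals with the altered ballot: W 2, U 2, V 3, Q 2.
The switch changes the winner from Q to V.

V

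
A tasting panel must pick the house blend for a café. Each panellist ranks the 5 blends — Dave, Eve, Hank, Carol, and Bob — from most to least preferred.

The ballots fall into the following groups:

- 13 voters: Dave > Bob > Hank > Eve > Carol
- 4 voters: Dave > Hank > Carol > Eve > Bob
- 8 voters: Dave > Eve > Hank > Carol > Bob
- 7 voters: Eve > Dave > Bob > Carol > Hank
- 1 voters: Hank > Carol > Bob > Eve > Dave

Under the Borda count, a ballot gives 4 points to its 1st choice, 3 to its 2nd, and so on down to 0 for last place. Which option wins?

Borda scores:
  Dave: 13·4 + 4·4 + 8·4 + 7·3 + 0 = 121
  Eve: 13·1 + 4·1 + 8·3 + 7·4 + 1 = 70
  Hank: 13·2 + 4·3 + 8·2 + 7·0 + 4 = 58
  Carol: 13·0 + 4·2 + 8·1 + 7·1 + 3 = 26
  Bob: 13·3 + 4·0 + 8·0 + 7·2 + 2 = 55
Dave has the highest total.

Dave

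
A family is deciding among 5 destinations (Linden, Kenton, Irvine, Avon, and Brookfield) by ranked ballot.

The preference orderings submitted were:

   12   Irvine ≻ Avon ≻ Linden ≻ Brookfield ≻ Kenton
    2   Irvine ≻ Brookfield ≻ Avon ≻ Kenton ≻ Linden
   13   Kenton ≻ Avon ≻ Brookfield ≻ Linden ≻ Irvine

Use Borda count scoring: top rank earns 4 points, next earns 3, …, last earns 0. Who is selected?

Avon

Borda scores:
  Linden: 12·2 + 2·0 + 13·1 = 37
  Kenton: 12·0 + 2·1 + 13·4 = 54
  Irvine: 12·4 + 2·4 + 13·0 = 56
  Avon: 12·3 + 2·2 + 13·3 = 79
  Brookfield: 12·1 + 2·3 + 13·2 = 44
Avon has the highest total.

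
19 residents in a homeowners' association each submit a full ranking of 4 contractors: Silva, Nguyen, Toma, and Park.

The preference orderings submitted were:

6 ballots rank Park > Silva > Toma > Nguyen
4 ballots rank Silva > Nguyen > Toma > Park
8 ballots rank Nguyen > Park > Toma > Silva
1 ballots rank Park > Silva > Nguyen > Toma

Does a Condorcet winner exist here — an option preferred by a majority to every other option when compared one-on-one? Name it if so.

Head-to-head results (19 voters total):
Silva vs Nguyen: Silva wins 11–8.
Silva vs Toma: Silva wins 11–8.
Silva vs Park: Park wins 15–4.
Nguyen vs Toma: Nguyen wins 13–6.
Nguyen vs Park: Nguyen wins 12–7.
Toma vs Park: Park wins 15–4.
No candidate beats all others: Silva beats Nguyen beats Park beats Silva, a majority cycle.

None — there is no Condorcet winner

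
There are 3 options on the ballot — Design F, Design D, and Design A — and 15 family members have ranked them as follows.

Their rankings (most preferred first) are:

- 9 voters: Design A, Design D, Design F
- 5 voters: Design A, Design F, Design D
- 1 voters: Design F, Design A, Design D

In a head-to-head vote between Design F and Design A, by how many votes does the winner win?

Ballots ranking Design F above Design A: 1.
Ballots ranking Design A above Design F: 9+5 = 14.
Design A wins 14–1, a margin of 13.

13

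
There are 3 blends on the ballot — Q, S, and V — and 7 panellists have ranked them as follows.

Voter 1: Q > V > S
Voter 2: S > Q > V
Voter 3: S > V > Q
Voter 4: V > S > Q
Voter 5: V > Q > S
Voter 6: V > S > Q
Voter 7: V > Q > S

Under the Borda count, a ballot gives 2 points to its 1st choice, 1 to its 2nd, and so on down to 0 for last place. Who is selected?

V

Borda scores:
  Q: 2 + 1 + 0 + 0 + 1 + 0 + 1 = 5
  S: 0 + 2 + 2 + 1 + 0 + 1 + 0 = 6
  V: 1 + 0 + 1 + 2 + 2 + 2 + 2 = 10
V has the highest total.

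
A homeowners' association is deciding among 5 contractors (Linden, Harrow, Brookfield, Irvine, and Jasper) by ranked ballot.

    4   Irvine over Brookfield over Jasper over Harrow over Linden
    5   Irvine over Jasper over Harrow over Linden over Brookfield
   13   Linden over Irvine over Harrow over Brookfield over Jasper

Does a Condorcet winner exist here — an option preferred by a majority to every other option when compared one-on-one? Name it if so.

Linden

Head-to-head results (22 voters total):
Linden vs Harrow: Linden wins 13–9.
Linden vs Brookfield: Linden wins 18–4.
Linden vs Irvine: Linden wins 13–9.
Linden vs Jasper: Linden wins 13–9.
Harrow vs Brookfield: Harrow wins 18–4.
Harrow vs Irvine: Irvine wins 22–0.
Harrow vs Jasper: Harrow wins 13–9.
Brookfield vs Irvine: Irvine wins 22–0.
Brookfield vs Jasper: Brookfield wins 17–5.
Irvine vs Jasper: Irvine wins 22–0.
Linden beats each rival — Harrow (13–9), Brookfield (18–4), Irvine (13–9), Jasper (13–9) — so Linden is the Condorcet winner.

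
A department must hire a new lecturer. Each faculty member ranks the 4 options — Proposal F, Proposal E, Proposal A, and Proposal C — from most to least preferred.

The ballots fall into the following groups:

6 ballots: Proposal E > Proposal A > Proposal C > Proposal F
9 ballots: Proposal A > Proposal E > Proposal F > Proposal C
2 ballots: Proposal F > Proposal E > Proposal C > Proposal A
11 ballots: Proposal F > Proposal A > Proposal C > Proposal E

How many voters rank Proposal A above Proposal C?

26

Ballots ranking Proposal A above Proposal C: 6+9+11 = 26.
Ballots ranking Proposal C above Proposal A: 2.
So 26 of 28 voters prefer Proposal A to Proposal C.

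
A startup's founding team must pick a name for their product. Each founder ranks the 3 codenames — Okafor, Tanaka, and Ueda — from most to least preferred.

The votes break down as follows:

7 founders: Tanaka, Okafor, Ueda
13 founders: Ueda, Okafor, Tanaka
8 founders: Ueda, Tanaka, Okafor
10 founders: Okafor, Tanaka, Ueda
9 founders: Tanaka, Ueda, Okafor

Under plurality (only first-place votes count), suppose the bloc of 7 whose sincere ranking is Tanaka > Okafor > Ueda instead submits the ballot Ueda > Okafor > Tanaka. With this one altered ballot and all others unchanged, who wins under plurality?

First-place totals with the altered ballot: Okafor 10, Tanaka 9, Ueda 28.
The winner is unchanged: still Ueda.

Ueda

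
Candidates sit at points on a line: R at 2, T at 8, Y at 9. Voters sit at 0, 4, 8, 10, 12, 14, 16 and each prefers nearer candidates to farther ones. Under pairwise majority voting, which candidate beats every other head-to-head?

Y

With single-peaked preferences on a line, the Condorcet winner is the candidate closest to the median voter.
The median voter (position 10) is closest to Y at 9.
Check: Y vs T — voters closer to Y: 4 of 7.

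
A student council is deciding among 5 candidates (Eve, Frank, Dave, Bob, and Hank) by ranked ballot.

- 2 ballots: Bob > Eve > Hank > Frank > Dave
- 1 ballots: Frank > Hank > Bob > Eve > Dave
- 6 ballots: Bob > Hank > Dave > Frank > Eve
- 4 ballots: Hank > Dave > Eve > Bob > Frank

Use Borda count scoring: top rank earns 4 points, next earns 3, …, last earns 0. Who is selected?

Borda scores:
  Eve: 2·3 + 1 + 6·0 + 4·2 = 15
  Frank: 2·1 + 4 + 6·1 + 4·0 = 12
  Dave: 2·0 + 0 + 6·2 + 4·3 = 24
  Bob: 2·4 + 2 + 6·4 + 4·1 = 38
  Hank: 2·2 + 3 + 6·3 + 4·4 = 41
Hank has the highest total.

Hank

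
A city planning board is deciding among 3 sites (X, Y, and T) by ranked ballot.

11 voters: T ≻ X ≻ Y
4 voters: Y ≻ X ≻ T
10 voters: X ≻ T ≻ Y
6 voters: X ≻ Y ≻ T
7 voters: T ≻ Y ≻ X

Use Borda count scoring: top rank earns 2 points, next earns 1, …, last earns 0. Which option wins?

Borda scores:
  X: 11·1 + 4·1 + 10·2 + 6·2 + 7·0 = 47
  Y: 11·0 + 4·2 + 10·0 + 6·1 + 7·1 = 21
  T: 11·2 + 4·0 + 10·1 + 6·0 + 7·2 = 46
X has the highest total.

X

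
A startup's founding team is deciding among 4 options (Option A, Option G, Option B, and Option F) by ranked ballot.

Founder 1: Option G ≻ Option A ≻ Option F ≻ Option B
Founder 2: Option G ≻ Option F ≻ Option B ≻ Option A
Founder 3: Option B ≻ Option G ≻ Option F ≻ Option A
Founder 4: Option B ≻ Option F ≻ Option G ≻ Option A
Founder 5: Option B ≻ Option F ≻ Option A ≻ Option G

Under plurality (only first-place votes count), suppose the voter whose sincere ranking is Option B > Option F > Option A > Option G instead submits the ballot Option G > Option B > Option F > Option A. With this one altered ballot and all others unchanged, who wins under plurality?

First-place totals with the altered ballot: Option A 0, Option G 3, Option B 2, Option F 0.
The switch changes the winner from Option B to Option G.

Option G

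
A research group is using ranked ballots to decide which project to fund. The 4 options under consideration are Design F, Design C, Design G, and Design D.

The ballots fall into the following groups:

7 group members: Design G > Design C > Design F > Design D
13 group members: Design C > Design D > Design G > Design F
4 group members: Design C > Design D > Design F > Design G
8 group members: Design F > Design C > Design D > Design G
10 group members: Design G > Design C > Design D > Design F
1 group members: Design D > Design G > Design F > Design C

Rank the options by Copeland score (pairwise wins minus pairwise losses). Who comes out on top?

Pairwise results:
  Design F vs Design C: Design C wins 34–9.
  Design F vs Design G: Design G wins 31–12.
  Design F vs Design D: Design D wins 28–15.
  Design C vs Design G: Design C wins 25–18.
  Design C vs Design D: Design C wins 42–1.
  Design G vs Design D: Design D wins 26–17.
Copeland scores (wins − losses):
  Design F: 0 − 3 = -3
  Design C: 3 − 0 = 3
  Design G: 1 − 2 = -1
  Design D: 2 − 1 = 1
Design C has the best Copeland score.

Design C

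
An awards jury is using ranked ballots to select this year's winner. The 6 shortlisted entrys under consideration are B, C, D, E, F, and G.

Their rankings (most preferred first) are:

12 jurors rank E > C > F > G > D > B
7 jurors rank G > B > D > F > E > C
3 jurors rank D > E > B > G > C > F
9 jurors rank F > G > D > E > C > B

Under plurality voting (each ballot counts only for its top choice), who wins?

E

First-place vote totals:
  B: 0
  C: 0
  D: 3
  E: 12
  F: 9
  G: 7
E has the most first-place votes.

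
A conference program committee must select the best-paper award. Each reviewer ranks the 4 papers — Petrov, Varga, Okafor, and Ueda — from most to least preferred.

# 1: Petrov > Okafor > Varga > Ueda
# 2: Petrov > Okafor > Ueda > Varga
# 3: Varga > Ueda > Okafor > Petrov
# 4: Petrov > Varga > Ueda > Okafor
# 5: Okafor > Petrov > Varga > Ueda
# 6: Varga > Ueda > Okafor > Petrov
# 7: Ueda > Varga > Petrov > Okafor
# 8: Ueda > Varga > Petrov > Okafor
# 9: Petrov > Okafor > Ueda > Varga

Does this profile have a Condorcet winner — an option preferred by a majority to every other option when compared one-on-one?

Head-to-head results (9 voters total):
Petrov vs Varga: Petrov wins 5–4.
Petrov vs Okafor: Petrov wins 6–3.
Petrov vs Ueda: Petrov wins 5–4.
Varga vs Okafor: Varga wins 5–4.
Varga vs Ueda: Varga wins 5–4.
Okafor vs Ueda: Ueda wins 5–4.
Petrov beats each rival — Varga (5–4), Okafor (6–3), Ueda (5–4) — so Petrov is the Condorcet winner.

Yes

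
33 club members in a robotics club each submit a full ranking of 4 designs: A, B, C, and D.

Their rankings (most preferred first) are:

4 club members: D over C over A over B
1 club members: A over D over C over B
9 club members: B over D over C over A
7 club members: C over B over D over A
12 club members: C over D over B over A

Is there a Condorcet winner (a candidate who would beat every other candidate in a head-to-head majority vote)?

Yes

Head-to-head results (33 voters total):
A vs B: B wins 28–5.
A vs C: C wins 32–1.
A vs D: D wins 32–1.
B vs C: C wins 24–9.
B vs D: D wins 17–16.
C vs D: C wins 19–14.
C beats each rival — A (32–1), B (24–9), D (19–14) — so C is the Condorcet winner.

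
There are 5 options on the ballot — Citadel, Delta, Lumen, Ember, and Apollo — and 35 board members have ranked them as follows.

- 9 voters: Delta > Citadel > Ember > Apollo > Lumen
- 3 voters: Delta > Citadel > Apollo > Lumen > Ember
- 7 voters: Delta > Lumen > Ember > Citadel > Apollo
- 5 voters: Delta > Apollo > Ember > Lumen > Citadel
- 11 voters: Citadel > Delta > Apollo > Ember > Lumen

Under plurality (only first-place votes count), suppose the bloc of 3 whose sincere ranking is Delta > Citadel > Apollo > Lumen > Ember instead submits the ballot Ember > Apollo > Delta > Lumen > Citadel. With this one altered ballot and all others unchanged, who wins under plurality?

Delta

First-place totals with the altered ballot: Citadel 11, Delta 21, Lumen 0, Ember 3, Apollo 0.
The winner is unchanged: still Delta.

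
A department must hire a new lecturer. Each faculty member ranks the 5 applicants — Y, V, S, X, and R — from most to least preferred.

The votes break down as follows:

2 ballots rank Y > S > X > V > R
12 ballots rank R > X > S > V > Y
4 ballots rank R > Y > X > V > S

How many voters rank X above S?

16

Ballots ranking X above S: 12+4 = 16.
Ballots ranking S above X: 2.
So 16 of 18 voters prefer X to S.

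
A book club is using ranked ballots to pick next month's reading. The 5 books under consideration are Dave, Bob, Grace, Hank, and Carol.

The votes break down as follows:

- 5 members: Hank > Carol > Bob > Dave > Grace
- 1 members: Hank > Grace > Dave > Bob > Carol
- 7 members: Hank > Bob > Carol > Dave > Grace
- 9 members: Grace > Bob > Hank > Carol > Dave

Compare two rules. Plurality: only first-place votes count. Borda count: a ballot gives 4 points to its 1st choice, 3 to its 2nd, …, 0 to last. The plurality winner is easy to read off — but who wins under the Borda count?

Hank

Plurality first-place counts: Dave 0, Bob 0, Grace 9, Hank 13, Carol 0 → Hank.
Borda totals: Dave 14, Bob 59, Grace 39, Hank 70, Carol 38 → Hank.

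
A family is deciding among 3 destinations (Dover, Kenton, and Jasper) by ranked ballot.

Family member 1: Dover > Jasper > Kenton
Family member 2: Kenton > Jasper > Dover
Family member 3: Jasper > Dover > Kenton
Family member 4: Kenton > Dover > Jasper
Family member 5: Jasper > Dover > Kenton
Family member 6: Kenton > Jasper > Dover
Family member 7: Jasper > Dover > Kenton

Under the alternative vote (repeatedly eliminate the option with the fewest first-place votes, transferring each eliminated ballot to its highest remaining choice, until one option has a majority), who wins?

Jasper

Round 1: Kenton 3, Jasper 3, Dover 1. Dover has the fewest and is eliminated.
Round 2: Jasper 4, Kenton 3. Jasper has a majority.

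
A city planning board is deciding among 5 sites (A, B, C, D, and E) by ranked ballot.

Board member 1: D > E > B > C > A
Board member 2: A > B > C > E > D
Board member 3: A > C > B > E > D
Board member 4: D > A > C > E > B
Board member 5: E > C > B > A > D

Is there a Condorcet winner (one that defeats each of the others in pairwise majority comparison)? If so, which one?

Head-to-head results (5 voters total):
A vs B: A wins 3–2.
A vs C: A wins 3–2.
A vs D: A wins 3–2.
A vs E: A wins 3–2.
B vs C: C wins 3–2.
B vs D: B wins 3–2.
B vs E: E wins 3–2.
C vs D: C wins 3–2.
C vs E: C wins 3–2.
D vs E: E wins 3–2.
A beats each rival — B (3–2), C (3–2), D (3–2), E (3–2) — so A is the Condorcet winner.

A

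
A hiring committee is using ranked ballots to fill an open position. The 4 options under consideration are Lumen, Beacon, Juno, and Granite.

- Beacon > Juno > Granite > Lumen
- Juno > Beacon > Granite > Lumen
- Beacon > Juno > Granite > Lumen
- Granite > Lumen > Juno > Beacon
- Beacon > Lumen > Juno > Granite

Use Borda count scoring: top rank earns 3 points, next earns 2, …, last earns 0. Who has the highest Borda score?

Beacon

Borda scores:
  Lumen: 0 + 0 + 0 + 2 + 2 = 4
  Beacon: 3 + 2 + 3 + 0 + 3 = 11
  Juno: 2 + 3 + 2 + 1 + 1 = 9
  Granite: 1 + 1 + 1 + 3 + 0 = 6
Beacon has the highest total.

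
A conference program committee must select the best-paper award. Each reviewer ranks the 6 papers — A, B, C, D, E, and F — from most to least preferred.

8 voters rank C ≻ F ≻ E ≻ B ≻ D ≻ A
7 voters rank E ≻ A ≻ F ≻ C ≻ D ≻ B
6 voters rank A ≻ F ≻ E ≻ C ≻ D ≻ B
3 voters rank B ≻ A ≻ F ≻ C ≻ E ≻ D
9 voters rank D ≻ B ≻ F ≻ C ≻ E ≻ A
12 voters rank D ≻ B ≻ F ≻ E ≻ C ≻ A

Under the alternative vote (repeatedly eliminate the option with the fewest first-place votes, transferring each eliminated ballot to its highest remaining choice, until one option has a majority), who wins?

D

Round 1: D 21, C 8, E 7, A 6, B 3, F 0. F has the fewest and is eliminated.
Round 2: D 21, C 8, E 7, A 6, B 3. B has the fewest and is eliminated.
Round 3: D 21, A 9, C 8, E 7. E has the fewest and is eliminated.
Round 4: D 21, A 16, C 8. C has the fewest and is eliminated.
Round 5: D 29, A 16. D has a majority.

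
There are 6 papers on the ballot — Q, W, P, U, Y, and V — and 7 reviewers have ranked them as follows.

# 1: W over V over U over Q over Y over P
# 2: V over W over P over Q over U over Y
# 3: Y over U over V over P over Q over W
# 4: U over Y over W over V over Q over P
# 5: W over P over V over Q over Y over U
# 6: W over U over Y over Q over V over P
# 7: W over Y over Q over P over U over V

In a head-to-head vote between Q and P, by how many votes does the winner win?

1

Ballots ranking Q above P: 4.
Ballots ranking P above Q: 3.
Q wins 4–3, a margin of 1.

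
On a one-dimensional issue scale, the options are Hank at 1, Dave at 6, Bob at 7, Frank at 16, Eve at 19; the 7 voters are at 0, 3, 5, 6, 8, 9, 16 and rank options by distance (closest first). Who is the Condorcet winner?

Dave

With single-peaked preferences on a line, the Condorcet winner is the candidate closest to the median voter.
The median voter (position 6) is closest to Dave at 6.
Check: Dave vs Hank — voters closer to Dave: 5 of 7.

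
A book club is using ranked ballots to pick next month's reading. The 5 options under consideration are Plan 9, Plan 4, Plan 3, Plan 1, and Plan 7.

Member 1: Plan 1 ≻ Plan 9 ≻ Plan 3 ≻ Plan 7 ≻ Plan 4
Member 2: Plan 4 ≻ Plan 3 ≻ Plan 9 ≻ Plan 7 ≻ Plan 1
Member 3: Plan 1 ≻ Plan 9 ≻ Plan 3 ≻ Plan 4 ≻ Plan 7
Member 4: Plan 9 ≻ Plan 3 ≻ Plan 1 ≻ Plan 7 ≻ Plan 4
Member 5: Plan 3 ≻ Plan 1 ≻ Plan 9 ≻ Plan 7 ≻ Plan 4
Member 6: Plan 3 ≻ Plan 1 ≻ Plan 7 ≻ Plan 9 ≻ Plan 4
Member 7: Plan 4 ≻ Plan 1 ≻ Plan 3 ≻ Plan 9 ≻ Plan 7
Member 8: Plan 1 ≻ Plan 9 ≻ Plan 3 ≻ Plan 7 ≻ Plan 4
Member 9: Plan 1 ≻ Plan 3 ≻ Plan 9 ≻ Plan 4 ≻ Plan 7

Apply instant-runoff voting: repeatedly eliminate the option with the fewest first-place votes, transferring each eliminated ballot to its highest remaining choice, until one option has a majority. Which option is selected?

Round 1: Plan 1 4, Plan 4 2, Plan 3 2, Plan 9 1, Plan 7 0. Plan 7 has the fewest and is eliminated.
Round 2: Plan 1 4, Plan 4 2, Plan 3 2, Plan 9 1. Plan 9 has the fewest and is eliminated.
Round 3: Plan 1 4, Plan 3 3, Plan 4 2. Plan 4 has the fewest and is eliminated.
Round 4: Plan 1 5, Plan 3 4. Plan 1 has a majority.

Plan 1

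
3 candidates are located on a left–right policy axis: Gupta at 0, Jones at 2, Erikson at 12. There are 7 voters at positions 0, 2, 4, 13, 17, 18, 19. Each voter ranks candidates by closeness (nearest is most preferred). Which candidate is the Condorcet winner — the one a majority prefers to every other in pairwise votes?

Erikson

With single-peaked preferences on a line, the Condorcet winner is the candidate closest to the median voter.
The median voter (position 13) is closest to Erikson at 12.
Check: Erikson vs Jones — voters closer to Erikson: 4 of 7.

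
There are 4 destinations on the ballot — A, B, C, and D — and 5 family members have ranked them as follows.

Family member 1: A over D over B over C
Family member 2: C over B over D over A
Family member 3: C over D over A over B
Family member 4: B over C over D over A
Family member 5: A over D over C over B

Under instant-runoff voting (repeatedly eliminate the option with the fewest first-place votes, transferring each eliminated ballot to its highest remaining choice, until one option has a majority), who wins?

C

Round 1: A 2, C 2, B 1, D 0. D has the fewest and is eliminated.
Round 2: A 2, C 2, B 1. B has the fewest and is eliminated.
Round 3: C 3, A 2. C has a majority.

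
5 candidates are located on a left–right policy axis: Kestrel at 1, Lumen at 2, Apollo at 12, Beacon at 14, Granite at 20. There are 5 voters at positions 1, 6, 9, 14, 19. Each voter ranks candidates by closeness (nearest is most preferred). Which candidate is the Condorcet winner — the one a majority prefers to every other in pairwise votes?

Apollo

With single-peaked preferences on a line, the Condorcet winner is the candidate closest to the median voter.
The median voter (position 9) is closest to Apollo at 12.
Check: Apollo vs Kestrel — voters closer to Apollo: 3 of 5.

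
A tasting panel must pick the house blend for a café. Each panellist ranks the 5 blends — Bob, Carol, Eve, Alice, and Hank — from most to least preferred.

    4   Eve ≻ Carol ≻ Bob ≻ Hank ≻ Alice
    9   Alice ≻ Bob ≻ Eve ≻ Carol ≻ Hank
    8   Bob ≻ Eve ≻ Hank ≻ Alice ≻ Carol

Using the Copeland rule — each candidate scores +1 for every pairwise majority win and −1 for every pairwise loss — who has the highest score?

Pairwise results:
  Bob vs Carol: Bob wins 17–4.
  Bob vs Eve: Bob wins 17–4.
  Bob vs Alice: Bob wins 12–9.
  Bob vs Hank: Bob wins 21–0.
  Carol vs Eve: Eve wins 21–0.
  Carol vs Alice: Alice wins 17–4.
  Carol vs Hank: Carol wins 13–8.
  Eve vs Alice: Eve wins 12–9.
  Eve vs Hank: Eve wins 21–0.
  Alice vs Hank: Hank wins 12–9.
Copeland scores (wins − losses):
  Bob: 4 − 0 = 4
  Carol: 1 − 3 = -2
  Eve: 3 − 1 = 2
  Alice: 1 − 3 = -2
  Hank: 1 − 3 = -2
Bob has the best Copeland score.

Bob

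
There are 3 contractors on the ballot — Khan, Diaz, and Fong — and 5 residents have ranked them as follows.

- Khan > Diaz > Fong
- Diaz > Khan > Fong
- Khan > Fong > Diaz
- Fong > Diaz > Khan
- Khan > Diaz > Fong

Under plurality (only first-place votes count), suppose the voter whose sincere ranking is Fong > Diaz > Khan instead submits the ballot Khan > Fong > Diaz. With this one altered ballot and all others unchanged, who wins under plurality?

Khan

First-place totals with the altered ballot: Khan 4, Diaz 1, Fong 0.
The winner is unchanged: still Khan.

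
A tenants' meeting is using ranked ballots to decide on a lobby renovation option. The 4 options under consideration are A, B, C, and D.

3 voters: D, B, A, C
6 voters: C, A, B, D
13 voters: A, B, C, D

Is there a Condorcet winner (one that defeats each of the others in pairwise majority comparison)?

Yes

Head-to-head results (22 voters total):
A vs B: A wins 19–3.
A vs C: A wins 16–6.
A vs D: A wins 19–3.
B vs C: B wins 16–6.
B vs D: B wins 19–3.
C vs D: C wins 19–3.
A beats each rival — B (19–3), C (16–6), D (19–3) — so A is the Condorcet winner.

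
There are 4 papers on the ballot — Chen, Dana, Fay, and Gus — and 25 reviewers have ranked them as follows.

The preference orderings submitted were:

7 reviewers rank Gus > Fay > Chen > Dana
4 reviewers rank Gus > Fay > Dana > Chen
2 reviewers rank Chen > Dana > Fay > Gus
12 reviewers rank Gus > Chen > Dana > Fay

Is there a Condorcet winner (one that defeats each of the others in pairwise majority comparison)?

Yes

Head-to-head results (25 voters total):
Chen vs Dana: Chen wins 21–4.
Chen vs Fay: Chen wins 14–11.
Chen vs Gus: Gus wins 23–2.
Dana vs Fay: Dana wins 14–11.
Dana vs Gus: Gus wins 23–2.
Fay vs Gus: Gus wins 23–2.
Gus beats each rival — Chen (23–2), Dana (23–2), Fay (23–2) — so Gus is the Condorcet winner.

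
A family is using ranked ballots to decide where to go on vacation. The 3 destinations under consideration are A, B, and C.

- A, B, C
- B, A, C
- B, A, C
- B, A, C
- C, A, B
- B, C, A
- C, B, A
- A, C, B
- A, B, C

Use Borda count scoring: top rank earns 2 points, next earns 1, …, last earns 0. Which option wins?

B

Borda scores:
  A: 2 + 1 + 1 + 1 + 1 + 0 + 0 + 2 + 2 = 10
  B: 1 + 2 + 2 + 2 + 0 + 2 + 1 + 0 + 1 = 11
  C: 0 + 0 + 0 + 0 + 2 + 1 + 2 + 1 + 0 = 6
B has the highest total.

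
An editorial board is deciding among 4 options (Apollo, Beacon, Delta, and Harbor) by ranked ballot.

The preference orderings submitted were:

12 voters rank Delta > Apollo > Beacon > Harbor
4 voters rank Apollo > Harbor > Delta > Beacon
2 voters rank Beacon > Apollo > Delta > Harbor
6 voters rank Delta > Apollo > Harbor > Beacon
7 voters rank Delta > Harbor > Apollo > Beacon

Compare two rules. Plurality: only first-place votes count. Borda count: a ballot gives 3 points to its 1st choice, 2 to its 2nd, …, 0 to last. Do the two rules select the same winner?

Plurality first-place counts: Apollo 4, Beacon 2, Delta 25, Harbor 0 → Delta.
Borda totals: Apollo 59, Beacon 18, Delta 81, Harbor 28 → Delta.
The two rules agree on Delta.

Yes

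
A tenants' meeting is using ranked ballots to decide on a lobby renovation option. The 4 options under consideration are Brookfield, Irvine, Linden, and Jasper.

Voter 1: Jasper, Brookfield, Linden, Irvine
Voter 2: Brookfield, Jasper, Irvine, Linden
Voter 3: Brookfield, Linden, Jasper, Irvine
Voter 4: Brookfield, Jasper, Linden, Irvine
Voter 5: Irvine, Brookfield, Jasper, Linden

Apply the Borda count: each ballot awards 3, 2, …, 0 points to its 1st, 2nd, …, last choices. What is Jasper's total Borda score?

9

Borda scores:
  Brookfield: 2 + 3 + 3 + 3 + 2 = 13
  Irvine: 0 + 1 + 0 + 0 + 3 = 4
  Linden: 1 + 0 + 2 + 1 + 0 = 4
  Jasper: 3 + 2 + 1 + 2 + 1 = 9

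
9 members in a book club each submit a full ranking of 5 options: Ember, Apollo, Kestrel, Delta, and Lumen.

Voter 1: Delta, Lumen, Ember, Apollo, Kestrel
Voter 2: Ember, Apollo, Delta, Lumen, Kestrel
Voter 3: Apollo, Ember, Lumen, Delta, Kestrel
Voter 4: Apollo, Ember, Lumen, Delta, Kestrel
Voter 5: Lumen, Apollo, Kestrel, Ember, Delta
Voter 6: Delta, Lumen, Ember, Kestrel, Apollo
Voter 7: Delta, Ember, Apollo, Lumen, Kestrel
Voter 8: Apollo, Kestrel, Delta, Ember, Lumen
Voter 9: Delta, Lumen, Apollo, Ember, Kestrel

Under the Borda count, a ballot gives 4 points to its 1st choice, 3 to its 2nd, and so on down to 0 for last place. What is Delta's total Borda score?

Borda scores:
  Ember: 2 + 4 + 3 + 3 + 1 + 2 + 3 + 1 + 1 = 20
  Apollo: 1 + 3 + 4 + 4 + 3 + 0 + 2 + 4 + 2 = 23
  Kestrel: 0 + 0 + 0 + 0 + 2 + 1 + 0 + 3 + 0 = 6
  Delta: 4 + 2 + 1 + 1 + 0 + 4 + 4 + 2 + 4 = 22
  Lumen: 3 + 1 + 2 + 2 + 4 + 3 + 1 + 0 + 3 = 19

22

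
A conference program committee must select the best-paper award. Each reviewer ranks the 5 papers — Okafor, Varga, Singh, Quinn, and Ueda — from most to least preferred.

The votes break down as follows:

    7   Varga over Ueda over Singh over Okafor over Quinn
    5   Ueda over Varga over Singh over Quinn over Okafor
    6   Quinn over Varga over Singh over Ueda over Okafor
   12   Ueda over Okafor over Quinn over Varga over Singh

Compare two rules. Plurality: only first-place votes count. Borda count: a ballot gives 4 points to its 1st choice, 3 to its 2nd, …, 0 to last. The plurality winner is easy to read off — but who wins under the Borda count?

Ueda

Plurality first-place counts: Okafor 0, Varga 7, Singh 0, Quinn 6, Ueda 17 → Ueda.
Borda totals: Okafor 43, Varga 73, Singh 36, Quinn 53, Ueda 95 → Ueda.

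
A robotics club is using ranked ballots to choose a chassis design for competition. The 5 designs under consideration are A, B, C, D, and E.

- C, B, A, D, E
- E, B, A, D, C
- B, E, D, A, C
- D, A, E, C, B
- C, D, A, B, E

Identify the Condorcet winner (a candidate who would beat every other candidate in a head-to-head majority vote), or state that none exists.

Head-to-head results (5 voters total):
A vs B: B wins 3–2.
A vs C: A wins 3–2.
A vs D: D wins 3–2.
A vs E: A wins 3–2.
B vs C: C wins 3–2.
B vs D: B wins 3–2.
B vs E: B wins 3–2.
C vs D: D wins 3–2.
C vs E: E wins 3–2.
D vs E: D wins 3–2.
No candidate beats all others: A beats C beats B beats A, a majority cycle.

No Condorcet winner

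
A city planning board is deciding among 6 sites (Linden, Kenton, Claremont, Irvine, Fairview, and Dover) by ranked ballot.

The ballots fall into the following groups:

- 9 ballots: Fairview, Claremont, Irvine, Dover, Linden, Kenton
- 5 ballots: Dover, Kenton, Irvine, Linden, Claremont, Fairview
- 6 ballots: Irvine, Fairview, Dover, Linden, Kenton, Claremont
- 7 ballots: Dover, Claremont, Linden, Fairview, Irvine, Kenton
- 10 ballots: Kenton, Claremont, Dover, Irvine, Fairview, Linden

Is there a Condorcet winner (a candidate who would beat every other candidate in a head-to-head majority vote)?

No

Head-to-head results (37 voters total):
Linden vs Kenton: Linden wins 22–15.
Linden vs Claremont: Claremont wins 26–11.
Linden vs Irvine: Irvine wins 30–7.
Linden vs Fairview: Fairview wins 25–12.
Linden vs Dover: Dover wins 37–0.
Kenton vs Claremont: Kenton wins 21–16.
Kenton vs Irvine: Irvine wins 22–15.
Kenton vs Fairview: Fairview wins 22–15.
Kenton vs Dover: Dover wins 27–10.
Claremont vs Irvine: Claremont wins 26–11.
Claremont vs Fairview: Claremont wins 22–15.
Claremont vs Dover: Claremont wins 19–18.
Irvine vs Fairview: Irvine wins 21–16.
Irvine vs Dover: Dover wins 22–15.
Fairview vs Dover: Dover wins 22–15.
No candidate beats all others: Linden beats Kenton beats Claremont beats Linden, a majority cycle.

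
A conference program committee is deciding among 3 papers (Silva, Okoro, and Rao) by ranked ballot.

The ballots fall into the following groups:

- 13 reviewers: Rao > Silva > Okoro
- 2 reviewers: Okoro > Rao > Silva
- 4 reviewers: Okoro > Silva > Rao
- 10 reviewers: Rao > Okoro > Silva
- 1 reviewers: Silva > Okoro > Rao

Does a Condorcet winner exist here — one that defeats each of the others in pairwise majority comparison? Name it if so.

Rao

Head-to-head results (30 voters total):
Silva vs Okoro: Okoro wins 16–14.
Silva vs Rao: Rao wins 25–5.
Okoro vs Rao: Rao wins 23–7.
Rao beats each rival — Silva (25–5), Okoro (23–7) — so Rao is the Condorcet winner.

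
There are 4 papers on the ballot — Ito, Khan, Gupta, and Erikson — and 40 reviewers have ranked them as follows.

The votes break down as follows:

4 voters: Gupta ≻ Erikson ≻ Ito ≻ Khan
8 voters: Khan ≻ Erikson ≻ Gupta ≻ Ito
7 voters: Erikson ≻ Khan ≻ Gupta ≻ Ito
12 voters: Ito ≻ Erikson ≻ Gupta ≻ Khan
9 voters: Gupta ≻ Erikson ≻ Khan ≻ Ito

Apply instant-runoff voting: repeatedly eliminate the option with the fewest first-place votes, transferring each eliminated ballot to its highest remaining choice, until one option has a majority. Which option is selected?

Round 1: Gupta 13, Ito 12, Khan 8, Erikson 7. Erikson has the fewest and is eliminated.
Round 2: Khan 15, Gupta 13, Ito 12. Ito has the fewest and is eliminated.
Round 3: Gupta 25, Khan 15. Gupta has a majority.

Gupta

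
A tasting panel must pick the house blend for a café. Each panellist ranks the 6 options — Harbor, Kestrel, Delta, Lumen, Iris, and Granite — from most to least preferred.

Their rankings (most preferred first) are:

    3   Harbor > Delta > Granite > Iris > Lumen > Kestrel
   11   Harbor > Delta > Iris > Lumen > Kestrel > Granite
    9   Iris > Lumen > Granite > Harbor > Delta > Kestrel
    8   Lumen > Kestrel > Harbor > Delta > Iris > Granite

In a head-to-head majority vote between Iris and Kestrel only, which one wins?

Ballots ranking Iris above Kestrel: 3+11+9 = 23.
Ballots ranking Kestrel above Iris: 8.
Iris wins the head-to-head, 23–8.

Iris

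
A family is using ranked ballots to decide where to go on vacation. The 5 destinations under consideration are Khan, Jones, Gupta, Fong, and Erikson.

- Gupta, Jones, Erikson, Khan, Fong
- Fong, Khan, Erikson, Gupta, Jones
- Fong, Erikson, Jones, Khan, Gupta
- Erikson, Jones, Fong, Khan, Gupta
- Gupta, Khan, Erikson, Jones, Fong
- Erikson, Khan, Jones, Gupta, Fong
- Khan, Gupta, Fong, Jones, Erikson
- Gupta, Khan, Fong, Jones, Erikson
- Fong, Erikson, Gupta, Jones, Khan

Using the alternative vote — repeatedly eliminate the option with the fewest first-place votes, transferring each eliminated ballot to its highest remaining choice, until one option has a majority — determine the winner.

Round 1: Gupta 3, Fong 3, Erikson 2, Khan 1, Jones 0. Jones has the fewest and is eliminated.
Round 2: Gupta 3, Fong 3, Erikson 2, Khan 1. Khan has the fewest and is eliminated.
Round 3: Gupta 4, Fong 3, Erikson 2. Erikson has the fewest and is eliminated.
Round 4: Gupta 5, Fong 4. Gupta has a majority.

Gupta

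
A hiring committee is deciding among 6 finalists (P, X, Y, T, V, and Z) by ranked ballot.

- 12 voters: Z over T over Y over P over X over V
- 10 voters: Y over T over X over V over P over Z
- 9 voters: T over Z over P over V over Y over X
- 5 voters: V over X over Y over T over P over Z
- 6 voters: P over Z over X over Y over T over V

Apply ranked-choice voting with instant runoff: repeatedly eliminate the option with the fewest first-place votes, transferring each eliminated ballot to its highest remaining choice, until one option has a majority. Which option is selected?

Z

Round 1: Z 12, Y 10, T 9, P 6, V 5, X 0. X has the fewest and is eliminated.
Round 2: Z 12, Y 10, T 9, P 6, V 5. V has the fewest and is eliminated.
Round 3: Y 15, Z 12, T 9, P 6. P has the fewest and is eliminated.
Round 4: Z 18, Y 15, T 9. T has the fewest and is eliminated.
Round 5: Z 27, Y 15. Z has a majority.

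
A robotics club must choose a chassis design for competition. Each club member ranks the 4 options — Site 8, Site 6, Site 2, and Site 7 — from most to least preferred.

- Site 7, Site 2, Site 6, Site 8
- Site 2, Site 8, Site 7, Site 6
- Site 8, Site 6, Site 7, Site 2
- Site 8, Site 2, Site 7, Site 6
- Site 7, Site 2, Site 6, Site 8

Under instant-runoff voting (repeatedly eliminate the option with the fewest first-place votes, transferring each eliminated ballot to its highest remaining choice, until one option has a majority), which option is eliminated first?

Round 1: Site 8 2, Site 7 2, Site 2 1, Site 6 0. Site 6 has the fewest and is eliminated.
Round 2: Site 8 2, Site 7 2, Site 2 1. Site 2 has the fewest and is eliminated.
Round 3: Site 8 3, Site 7 2. Site 8 has a majority.

Site 6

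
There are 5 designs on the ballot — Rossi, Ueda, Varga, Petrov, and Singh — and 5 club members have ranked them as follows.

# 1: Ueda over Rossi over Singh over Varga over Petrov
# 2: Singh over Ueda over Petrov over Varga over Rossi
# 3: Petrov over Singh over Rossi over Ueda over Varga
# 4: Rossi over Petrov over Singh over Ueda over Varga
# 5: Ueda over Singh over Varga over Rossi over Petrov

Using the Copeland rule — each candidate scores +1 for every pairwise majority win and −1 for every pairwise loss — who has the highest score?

Pairwise results:
  Rossi vs Ueda: Ueda wins 3–2.
  Rossi vs Varga: Rossi wins 3–2.
  Rossi vs Petrov: Rossi wins 3–2.
  Rossi vs Singh: Singh wins 3–2.
  Ueda vs Varga: Ueda wins 5–0.
  Ueda vs Petrov: Ueda wins 3–2.
  Ueda vs Singh: Singh wins 3–2.
  Varga vs Petrov: Petrov wins 3–2.
  Varga vs Singh: Singh wins 5–0.
  Petrov vs Singh: Singh wins 3–2.
Copeland scores (wins − losses):
  Rossi: 2 − 2 = 0
  Ueda: 3 − 1 = 2
  Varga: 0 − 4 = -4
  Petrov: 1 − 3 = -2
  Singh: 4 − 0 = 4
Singh has the best Copeland score.

Singh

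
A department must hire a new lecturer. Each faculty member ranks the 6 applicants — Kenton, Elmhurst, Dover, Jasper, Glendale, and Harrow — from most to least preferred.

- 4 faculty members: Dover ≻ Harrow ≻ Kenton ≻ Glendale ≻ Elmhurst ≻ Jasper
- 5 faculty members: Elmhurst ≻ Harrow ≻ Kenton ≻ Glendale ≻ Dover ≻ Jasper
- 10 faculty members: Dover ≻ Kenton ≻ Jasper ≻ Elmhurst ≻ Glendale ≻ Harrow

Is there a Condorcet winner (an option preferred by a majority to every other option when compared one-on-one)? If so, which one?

Dover

Head-to-head results (19 voters total):
Kenton vs Elmhurst: Kenton wins 14–5.
Kenton vs Dover: Dover wins 14–5.
Kenton vs Jasper: Kenton wins 19–0.
Kenton vs Glendale: Kenton wins 19–0.
Kenton vs Harrow: Kenton wins 10–9.
Elmhurst vs Dover: Dover wins 14–5.
Elmhurst vs Jasper: Jasper wins 10–9.
Elmhurst vs Glendale: Elmhurst wins 15–4.
Elmhurst vs Harrow: Elmhurst wins 15–4.
Dover vs Jasper: Dover wins 19–0.
Dover vs Glendale: Dover wins 14–5.
Dover vs Harrow: Dover wins 14–5.
Jasper vs Glendale: Jasper wins 10–9.
Jasper vs Harrow: Jasper wins 10–9.
Glendale vs Harrow: Glendale wins 10–9.
Dover beats each rival — Kenton (14–5), Elmhurst (14–5), Jasper (19–0), Glendale (14–5), Harrow (14–5) — so Dover is the Condorcet winner.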